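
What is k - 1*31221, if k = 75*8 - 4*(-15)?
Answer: -30561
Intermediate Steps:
k = 660 (k = 600 + 60 = 660)
k - 1*31221 = 660 - 1*31221 = 660 - 31221 = -30561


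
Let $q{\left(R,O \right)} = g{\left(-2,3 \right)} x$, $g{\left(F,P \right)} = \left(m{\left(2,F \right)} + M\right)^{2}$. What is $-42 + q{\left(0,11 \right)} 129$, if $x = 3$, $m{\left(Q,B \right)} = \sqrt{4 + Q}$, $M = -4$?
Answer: $8472 - 3096 \sqrt{6} \approx 888.38$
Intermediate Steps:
$g{\left(F,P \right)} = \left(-4 + \sqrt{6}\right)^{2}$ ($g{\left(F,P \right)} = \left(\sqrt{4 + 2} - 4\right)^{2} = \left(\sqrt{6} - 4\right)^{2} = \left(-4 + \sqrt{6}\right)^{2}$)
$q{\left(R,O \right)} = 3 \left(4 - \sqrt{6}\right)^{2}$ ($q{\left(R,O \right)} = \left(4 - \sqrt{6}\right)^{2} \cdot 3 = 3 \left(4 - \sqrt{6}\right)^{2}$)
$-42 + q{\left(0,11 \right)} 129 = -42 + \left(66 - 24 \sqrt{6}\right) 129 = -42 + \left(8514 - 3096 \sqrt{6}\right) = 8472 - 3096 \sqrt{6}$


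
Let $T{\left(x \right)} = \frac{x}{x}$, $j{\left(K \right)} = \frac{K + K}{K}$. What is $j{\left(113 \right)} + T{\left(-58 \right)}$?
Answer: $3$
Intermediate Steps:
$j{\left(K \right)} = 2$ ($j{\left(K \right)} = \frac{2 K}{K} = 2$)
$T{\left(x \right)} = 1$
$j{\left(113 \right)} + T{\left(-58 \right)} = 2 + 1 = 3$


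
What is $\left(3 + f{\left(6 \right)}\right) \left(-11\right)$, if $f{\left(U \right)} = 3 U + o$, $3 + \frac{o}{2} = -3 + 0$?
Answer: $-99$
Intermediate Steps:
$o = -12$ ($o = -6 + 2 \left(-3 + 0\right) = -6 + 2 \left(-3\right) = -6 - 6 = -12$)
$f{\left(U \right)} = -12 + 3 U$ ($f{\left(U \right)} = 3 U - 12 = -12 + 3 U$)
$\left(3 + f{\left(6 \right)}\right) \left(-11\right) = \left(3 + \left(-12 + 3 \cdot 6\right)\right) \left(-11\right) = \left(3 + \left(-12 + 18\right)\right) \left(-11\right) = \left(3 + 6\right) \left(-11\right) = 9 \left(-11\right) = -99$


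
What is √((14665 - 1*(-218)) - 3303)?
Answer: 2*√2895 ≈ 107.61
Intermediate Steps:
√((14665 - 1*(-218)) - 3303) = √((14665 + 218) - 3303) = √(14883 - 3303) = √11580 = 2*√2895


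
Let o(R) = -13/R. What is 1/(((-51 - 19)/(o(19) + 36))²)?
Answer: 450241/1768900 ≈ 0.25453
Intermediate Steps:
1/(((-51 - 19)/(o(19) + 36))²) = 1/(((-51 - 19)/(-13/19 + 36))²) = 1/((-70/(-13*1/19 + 36))²) = 1/((-70/(-13/19 + 36))²) = 1/((-70/671/19)²) = 1/((-70*19/671)²) = 1/((-1330/671)²) = 1/(1768900/450241) = 450241/1768900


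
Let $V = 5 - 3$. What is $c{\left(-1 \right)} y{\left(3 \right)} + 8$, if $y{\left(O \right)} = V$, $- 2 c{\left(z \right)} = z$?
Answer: $9$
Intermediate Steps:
$c{\left(z \right)} = - \frac{z}{2}$
$V = 2$ ($V = 5 - 3 = 2$)
$y{\left(O \right)} = 2$
$c{\left(-1 \right)} y{\left(3 \right)} + 8 = \left(- \frac{1}{2}\right) \left(-1\right) 2 + 8 = \frac{1}{2} \cdot 2 + 8 = 1 + 8 = 9$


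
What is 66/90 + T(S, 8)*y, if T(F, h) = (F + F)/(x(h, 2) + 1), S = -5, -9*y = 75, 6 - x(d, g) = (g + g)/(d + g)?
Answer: 6613/495 ≈ 13.360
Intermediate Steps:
x(d, g) = 6 - 2*g/(d + g) (x(d, g) = 6 - (g + g)/(d + g) = 6 - 2*g/(d + g))
y = -25/3 (y = -⅑*75 = -25/3 ≈ -8.3333)
T(F, h) = 2*F/(1 + 2*(4 + 3*h)/(2 + h)) (T(F, h) = (F + F)/(2*(2*2 + 3*h)/(h + 2) + 1) = (2*F)/(2*(4 + 3*h)/(2 + h) + 1) = (2*F)/(1 + 2*(4 + 3*h)/(2 + h)) = 2*F/(1 + 2*(4 + 3*h)/(2 + h)))
66/90 + T(S, 8)*y = 66/90 + (2*(-5)*(2 + 8)/(10 + 7*8))*(-25/3) = 66*(1/90) + (2*(-5)*10/(10 + 56))*(-25/3) = 11/15 + (2*(-5)*10/66)*(-25/3) = 11/15 + (2*(-5)*(1/66)*10)*(-25/3) = 11/15 - 50/33*(-25/3) = 11/15 + 1250/99 = 6613/495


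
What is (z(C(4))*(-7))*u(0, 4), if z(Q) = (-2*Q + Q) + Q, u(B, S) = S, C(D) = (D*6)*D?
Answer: 0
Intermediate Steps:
C(D) = 6*D² (C(D) = (6*D)*D = 6*D²)
z(Q) = 0 (z(Q) = -Q + Q = 0)
(z(C(4))*(-7))*u(0, 4) = (0*(-7))*4 = 0*4 = 0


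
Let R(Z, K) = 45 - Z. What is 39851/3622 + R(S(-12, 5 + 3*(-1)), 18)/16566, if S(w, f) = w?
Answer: 55031510/5000171 ≈ 11.006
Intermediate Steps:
39851/3622 + R(S(-12, 5 + 3*(-1)), 18)/16566 = 39851/3622 + (45 - 1*(-12))/16566 = 39851*(1/3622) + (45 + 12)*(1/16566) = 39851/3622 + 57*(1/16566) = 39851/3622 + 19/5522 = 55031510/5000171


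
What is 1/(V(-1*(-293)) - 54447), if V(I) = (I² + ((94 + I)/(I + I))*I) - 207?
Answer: 2/62777 ≈ 3.1859e-5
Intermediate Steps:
V(I) = -160 + I² + I/2 (V(I) = (I² + ((94 + I)/((2*I)))*I) - 207 = (I² + ((94 + I)*(1/(2*I)))*I) - 207 = (I² + ((94 + I)/(2*I))*I) - 207 = (I² + (47 + I/2)) - 207 = (47 + I² + I/2) - 207 = -160 + I² + I/2)
1/(V(-1*(-293)) - 54447) = 1/((-160 + (-1*(-293))² + (-1*(-293))/2) - 54447) = 1/((-160 + 293² + (½)*293) - 54447) = 1/((-160 + 85849 + 293/2) - 54447) = 1/(171671/2 - 54447) = 1/(62777/2) = 2/62777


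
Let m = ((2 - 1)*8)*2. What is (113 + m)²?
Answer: 16641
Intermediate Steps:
m = 16 (m = (1*8)*2 = 8*2 = 16)
(113 + m)² = (113 + 16)² = 129² = 16641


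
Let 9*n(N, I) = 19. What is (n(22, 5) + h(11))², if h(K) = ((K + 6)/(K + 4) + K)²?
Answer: 1128892801/50625 ≈ 22299.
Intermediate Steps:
n(N, I) = 19/9 (n(N, I) = (⅑)*19 = 19/9)
h(K) = (K + (6 + K)/(4 + K))² (h(K) = ((6 + K)/(4 + K) + K)² = (K + (6 + K)/(4 + K))²)
(n(22, 5) + h(11))² = (19/9 + (6 + 11² + 5*11)²/(4 + 11)²)² = (19/9 + (6 + 121 + 55)²/15²)² = (19/9 + (1/225)*182²)² = (19/9 + (1/225)*33124)² = (19/9 + 33124/225)² = (33599/225)² = 1128892801/50625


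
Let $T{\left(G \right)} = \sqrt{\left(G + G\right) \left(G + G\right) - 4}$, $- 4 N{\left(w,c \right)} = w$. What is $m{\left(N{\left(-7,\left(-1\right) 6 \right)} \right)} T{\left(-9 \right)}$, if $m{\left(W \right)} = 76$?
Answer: $608 \sqrt{5} \approx 1359.5$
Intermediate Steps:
$N{\left(w,c \right)} = - \frac{w}{4}$
$T{\left(G \right)} = \sqrt{-4 + 4 G^{2}}$ ($T{\left(G \right)} = \sqrt{2 G 2 G - 4} = \sqrt{4 G^{2} - 4} = \sqrt{-4 + 4 G^{2}}$)
$m{\left(N{\left(-7,\left(-1\right) 6 \right)} \right)} T{\left(-9 \right)} = 76 \cdot 2 \sqrt{-1 + \left(-9\right)^{2}} = 76 \cdot 2 \sqrt{-1 + 81} = 76 \cdot 2 \sqrt{80} = 76 \cdot 2 \cdot 4 \sqrt{5} = 76 \cdot 8 \sqrt{5} = 608 \sqrt{5}$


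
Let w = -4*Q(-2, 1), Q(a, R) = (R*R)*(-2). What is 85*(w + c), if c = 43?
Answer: 4335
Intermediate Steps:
Q(a, R) = -2*R**2 (Q(a, R) = R**2*(-2) = -2*R**2)
w = 8 (w = -(-8)*1**2 = -(-8) = -4*(-2) = 8)
85*(w + c) = 85*(8 + 43) = 85*51 = 4335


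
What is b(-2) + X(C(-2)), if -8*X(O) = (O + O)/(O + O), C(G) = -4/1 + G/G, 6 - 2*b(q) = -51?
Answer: 227/8 ≈ 28.375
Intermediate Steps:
b(q) = 57/2 (b(q) = 3 - 1/2*(-51) = 3 + 51/2 = 57/2)
C(G) = -3 (C(G) = -4*1 + 1 = -4 + 1 = -3)
X(O) = -1/8 (X(O) = -(O + O)/(8*(O + O)) = -2*O/(8*(2*O)) = -2*O*1/(2*O)/8 = -1/8*1 = -1/8)
b(-2) + X(C(-2)) = 57/2 - 1/8 = 227/8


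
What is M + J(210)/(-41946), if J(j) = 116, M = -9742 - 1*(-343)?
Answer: -197125285/20973 ≈ -9399.0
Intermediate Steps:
M = -9399 (M = -9742 + 343 = -9399)
M + J(210)/(-41946) = -9399 + 116/(-41946) = -9399 + 116*(-1/41946) = -9399 - 58/20973 = -197125285/20973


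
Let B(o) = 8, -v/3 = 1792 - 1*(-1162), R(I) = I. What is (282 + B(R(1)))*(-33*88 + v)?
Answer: -3412140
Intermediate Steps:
v = -8862 (v = -3*(1792 - 1*(-1162)) = -3*(1792 + 1162) = -3*2954 = -8862)
(282 + B(R(1)))*(-33*88 + v) = (282 + 8)*(-33*88 - 8862) = 290*(-2904 - 8862) = 290*(-11766) = -3412140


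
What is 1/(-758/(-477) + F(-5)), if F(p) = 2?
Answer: 477/1712 ≈ 0.27862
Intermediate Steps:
1/(-758/(-477) + F(-5)) = 1/(-758/(-477) + 2) = 1/(-758*(-1/477) + 2) = 1/(758/477 + 2) = 1/(1712/477) = 477/1712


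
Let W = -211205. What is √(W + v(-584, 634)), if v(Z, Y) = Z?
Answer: I*√211789 ≈ 460.21*I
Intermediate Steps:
√(W + v(-584, 634)) = √(-211205 - 584) = √(-211789) = I*√211789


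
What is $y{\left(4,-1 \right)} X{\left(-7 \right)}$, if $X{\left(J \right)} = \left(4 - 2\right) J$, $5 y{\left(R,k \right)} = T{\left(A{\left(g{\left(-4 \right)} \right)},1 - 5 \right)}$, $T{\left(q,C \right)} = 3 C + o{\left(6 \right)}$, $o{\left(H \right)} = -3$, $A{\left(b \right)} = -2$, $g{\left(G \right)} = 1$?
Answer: $42$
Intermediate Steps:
$T{\left(q,C \right)} = -3 + 3 C$ ($T{\left(q,C \right)} = 3 C - 3 = -3 + 3 C$)
$y{\left(R,k \right)} = -3$ ($y{\left(R,k \right)} = \frac{-3 + 3 \left(1 - 5\right)}{5} = \frac{-3 + 3 \left(-4\right)}{5} = \frac{-3 - 12}{5} = \frac{1}{5} \left(-15\right) = -3$)
$X{\left(J \right)} = 2 J$
$y{\left(4,-1 \right)} X{\left(-7 \right)} = - 3 \cdot 2 \left(-7\right) = \left(-3\right) \left(-14\right) = 42$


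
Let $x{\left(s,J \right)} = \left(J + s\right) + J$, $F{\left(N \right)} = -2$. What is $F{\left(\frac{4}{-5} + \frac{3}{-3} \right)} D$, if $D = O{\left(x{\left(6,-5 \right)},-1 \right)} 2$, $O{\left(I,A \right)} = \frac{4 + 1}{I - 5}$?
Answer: $\frac{20}{9} \approx 2.2222$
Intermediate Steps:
$x{\left(s,J \right)} = s + 2 J$
$O{\left(I,A \right)} = \frac{5}{-5 + I}$
$D = - \frac{10}{9}$ ($D = \frac{5}{-5 + \left(6 + 2 \left(-5\right)\right)} 2 = \frac{5}{-5 + \left(6 - 10\right)} 2 = \frac{5}{-5 - 4} \cdot 2 = \frac{5}{-9} \cdot 2 = 5 \left(- \frac{1}{9}\right) 2 = \left(- \frac{5}{9}\right) 2 = - \frac{10}{9} \approx -1.1111$)
$F{\left(\frac{4}{-5} + \frac{3}{-3} \right)} D = \left(-2\right) \left(- \frac{10}{9}\right) = \frac{20}{9}$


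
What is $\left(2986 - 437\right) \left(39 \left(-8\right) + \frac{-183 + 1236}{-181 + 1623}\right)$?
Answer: $- \frac{1144121199}{1442} \approx -7.9343 \cdot 10^{5}$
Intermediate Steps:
$\left(2986 - 437\right) \left(39 \left(-8\right) + \frac{-183 + 1236}{-181 + 1623}\right) = 2549 \left(-312 + \frac{1053}{1442}\right) = 2549 \left(- \frac{448851}{1442}\right) = - \frac{1144121199}{1442}$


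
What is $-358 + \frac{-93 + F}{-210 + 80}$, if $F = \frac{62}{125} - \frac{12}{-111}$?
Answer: $- \frac{214820169}{601250} \approx -357.29$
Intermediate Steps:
$F = \frac{2794}{4625}$ ($F = 62 \cdot \frac{1}{125} - - \frac{4}{37} = \frac{62}{125} + \frac{4}{37} = \frac{2794}{4625} \approx 0.60411$)
$-358 + \frac{-93 + F}{-210 + 80} = -358 + \frac{-93 + \frac{2794}{4625}}{-210 + 80} = -358 - \frac{427331}{4625 \left(-130\right)} = -358 - - \frac{427331}{601250} = -358 + \frac{427331}{601250} = - \frac{214820169}{601250}$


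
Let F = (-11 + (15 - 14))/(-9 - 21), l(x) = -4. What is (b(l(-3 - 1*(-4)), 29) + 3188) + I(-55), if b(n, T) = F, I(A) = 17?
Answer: 9616/3 ≈ 3205.3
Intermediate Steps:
F = 1/3 (F = (-11 + 1)/(-30) = -10*(-1/30) = 1/3 ≈ 0.33333)
b(n, T) = 1/3
(b(l(-3 - 1*(-4)), 29) + 3188) + I(-55) = (1/3 + 3188) + 17 = 9565/3 + 17 = 9616/3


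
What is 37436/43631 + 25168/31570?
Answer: 14804932/8944355 ≈ 1.6552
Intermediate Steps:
37436/43631 + 25168/31570 = 37436*(1/43631) + 25168*(1/31570) = 5348/6233 + 1144/1435 = 14804932/8944355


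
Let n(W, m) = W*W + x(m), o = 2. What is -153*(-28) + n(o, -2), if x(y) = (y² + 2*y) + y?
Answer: 4286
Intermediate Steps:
x(y) = y² + 3*y
n(W, m) = W² + m*(3 + m) (n(W, m) = W*W + m*(3 + m) = W² + m*(3 + m))
-153*(-28) + n(o, -2) = -153*(-28) + (2² - 2*(3 - 2)) = 4284 + (4 - 2*1) = 4284 + (4 - 2) = 4284 + 2 = 4286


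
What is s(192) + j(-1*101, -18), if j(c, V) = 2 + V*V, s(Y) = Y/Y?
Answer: 327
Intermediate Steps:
s(Y) = 1
j(c, V) = 2 + V²
s(192) + j(-1*101, -18) = 1 + (2 + (-18)²) = 1 + (2 + 324) = 1 + 326 = 327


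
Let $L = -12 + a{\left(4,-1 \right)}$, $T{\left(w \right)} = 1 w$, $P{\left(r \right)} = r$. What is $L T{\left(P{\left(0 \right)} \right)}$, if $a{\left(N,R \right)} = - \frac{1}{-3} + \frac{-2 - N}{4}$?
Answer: $0$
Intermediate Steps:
$a{\left(N,R \right)} = - \frac{1}{6} - \frac{N}{4}$ ($a{\left(N,R \right)} = \left(-1\right) \left(- \frac{1}{3}\right) + \left(-2 - N\right) \frac{1}{4} = \frac{1}{3} - \left(\frac{1}{2} + \frac{N}{4}\right) = - \frac{1}{6} - \frac{N}{4}$)
$T{\left(w \right)} = w$
$L = - \frac{79}{6}$ ($L = -12 - \frac{7}{6} = - \frac{79}{6} \approx -13.167$)
$L T{\left(P{\left(0 \right)} \right)} = \left(- \frac{79}{6}\right) 0 = 0$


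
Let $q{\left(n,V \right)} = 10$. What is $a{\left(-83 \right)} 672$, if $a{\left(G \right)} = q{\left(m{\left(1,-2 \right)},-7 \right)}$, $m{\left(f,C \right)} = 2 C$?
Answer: $6720$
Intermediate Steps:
$a{\left(G \right)} = 10$
$a{\left(-83 \right)} 672 = 10 \cdot 672 = 6720$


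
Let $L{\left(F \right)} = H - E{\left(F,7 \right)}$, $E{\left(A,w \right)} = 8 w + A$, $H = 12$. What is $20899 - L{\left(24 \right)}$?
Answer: $20967$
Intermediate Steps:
$E{\left(A,w \right)} = A + 8 w$
$L{\left(F \right)} = -44 - F$ ($L{\left(F \right)} = 12 - \left(F + 8 \cdot 7\right) = 12 - \left(F + 56\right) = 12 - \left(56 + F\right) = -44 - F$)
$20899 - L{\left(24 \right)} = 20899 - \left(-44 - 24\right) = 20899 - -68 = 20899 + 68 = 20967$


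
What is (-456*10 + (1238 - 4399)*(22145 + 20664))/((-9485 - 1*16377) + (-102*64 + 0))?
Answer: 135323809/32390 ≈ 4178.0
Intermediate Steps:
(-456*10 + (1238 - 4399)*(22145 + 20664))/((-9485 - 1*16377) + (-102*64 + 0)) = (-4560 - 3161*42809)/((-9485 - 16377) + (-6528 + 0)) = (-4560 - 135319249)/(-25862 - 6528) = -135323809/(-32390) = -135323809*(-1/32390) = 135323809/32390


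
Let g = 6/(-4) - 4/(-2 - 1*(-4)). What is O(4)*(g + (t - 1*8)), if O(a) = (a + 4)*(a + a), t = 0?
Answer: -736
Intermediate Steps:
O(a) = 2*a*(4 + a) (O(a) = (4 + a)*(2*a) = 2*a*(4 + a))
g = -7/2 (g = 6*(-¼) - 4/(-2 + 4) = -3/2 - 4/2 = -3/2 - 4*½ = -3/2 - 2 = -7/2 ≈ -3.5000)
O(4)*(g + (t - 1*8)) = (2*4*(4 + 4))*(-7/2 + (0 - 1*8)) = (2*4*8)*(-7/2 + (0 - 8)) = 64*(-7/2 - 8) = 64*(-23/2) = -736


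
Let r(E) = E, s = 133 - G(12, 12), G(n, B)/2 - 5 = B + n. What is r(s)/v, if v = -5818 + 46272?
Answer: 75/40454 ≈ 0.0018540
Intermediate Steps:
v = 40454
G(n, B) = 10 + 2*B + 2*n (G(n, B) = 10 + 2*(B + n) = 10 + (2*B + 2*n) = 10 + 2*B + 2*n)
s = 75 (s = 133 - (10 + 2*12 + 2*12) = 133 - (10 + 24 + 24) = 133 - 1*58 = 133 - 58 = 75)
r(s)/v = 75/40454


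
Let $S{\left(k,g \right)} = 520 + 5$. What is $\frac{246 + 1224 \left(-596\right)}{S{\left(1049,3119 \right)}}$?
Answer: $- \frac{243086}{175} \approx -1389.1$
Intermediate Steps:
$S{\left(k,g \right)} = 525$
$\frac{246 + 1224 \left(-596\right)}{S{\left(1049,3119 \right)}} = \frac{246 + 1224 \left(-596\right)}{525} = \left(246 - 729504\right) \frac{1}{525} = \left(-729258\right) \frac{1}{525} = - \frac{243086}{175}$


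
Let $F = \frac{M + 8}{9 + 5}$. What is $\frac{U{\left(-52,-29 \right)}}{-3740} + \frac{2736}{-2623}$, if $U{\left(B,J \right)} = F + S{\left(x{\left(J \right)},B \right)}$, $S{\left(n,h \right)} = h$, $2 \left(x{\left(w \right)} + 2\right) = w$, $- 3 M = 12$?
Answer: $- \frac{35339477}{34335070} \approx -1.0293$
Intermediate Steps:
$M = -4$ ($M = \left(- \frac{1}{3}\right) 12 = -4$)
$x{\left(w \right)} = -2 + \frac{w}{2}$
$F = \frac{2}{7}$ ($F = \frac{-4 + 8}{9 + 5} = \frac{4}{14} = 4 \cdot \frac{1}{14} = \frac{2}{7} \approx 0.28571$)
$U{\left(B,J \right)} = \frac{2}{7} + B$
$\frac{U{\left(-52,-29 \right)}}{-3740} + \frac{2736}{-2623} = \frac{\frac{2}{7} - 52}{-3740} + \frac{2736}{-2623} = \left(- \frac{362}{7}\right) \left(- \frac{1}{3740}\right) + 2736 \left(- \frac{1}{2623}\right) = \frac{181}{13090} - \frac{2736}{2623} = - \frac{35339477}{34335070}$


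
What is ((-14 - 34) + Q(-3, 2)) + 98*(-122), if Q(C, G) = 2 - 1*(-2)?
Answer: -12000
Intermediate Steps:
Q(C, G) = 4 (Q(C, G) = 2 + 2 = 4)
((-14 - 34) + Q(-3, 2)) + 98*(-122) = ((-14 - 34) + 4) + 98*(-122) = (-48 + 4) - 11956 = -44 - 11956 = -12000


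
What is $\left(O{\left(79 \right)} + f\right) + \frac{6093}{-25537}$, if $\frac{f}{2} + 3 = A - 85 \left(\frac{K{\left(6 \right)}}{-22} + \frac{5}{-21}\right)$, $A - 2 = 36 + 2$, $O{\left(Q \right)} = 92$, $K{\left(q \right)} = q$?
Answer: $\frac{1490106539}{5899047} \approx 252.6$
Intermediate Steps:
$A = 40$ ($A = 2 + \left(36 + 2\right) = 2 + 38 = 40$)
$f = \frac{37154}{231}$ ($f = -6 + 2 \left(40 - 85 \left(\frac{6}{-22} + \frac{5}{-21}\right)\right) = -6 + 2 \left(40 - 85 \left(6 \left(- \frac{1}{22}\right) + 5 \left(- \frac{1}{21}\right)\right)\right) = -6 + 2 \left(40 - 85 \left(- \frac{3}{11} - \frac{5}{21}\right)\right) = -6 + 2 \left(40 - - \frac{10030}{231}\right) = -6 + 2 \left(40 + \frac{10030}{231}\right) = -6 + 2 \cdot \frac{19270}{231} = -6 + \frac{38540}{231} = \frac{37154}{231} \approx 160.84$)
$\left(O{\left(79 \right)} + f\right) + \frac{6093}{-25537} = \left(92 + \frac{37154}{231}\right) + \frac{6093}{-25537} = \frac{58406}{231} + 6093 \left(- \frac{1}{25537}\right) = \frac{58406}{231} - \frac{6093}{25537} = \frac{1490106539}{5899047}$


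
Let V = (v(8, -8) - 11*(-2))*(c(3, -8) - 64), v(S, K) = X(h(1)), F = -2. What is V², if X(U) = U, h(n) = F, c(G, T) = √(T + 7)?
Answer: 1638000 - 51200*I ≈ 1.638e+6 - 51200.0*I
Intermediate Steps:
c(G, T) = √(7 + T)
h(n) = -2
v(S, K) = -2
V = -1280 + 20*I (V = (-2 - 11*(-2))*(√(7 - 8) - 64) = (-2 + 22)*(√(-1) - 64) = 20*(I - 64) = 20*(-64 + I) = -1280 + 20*I ≈ -1280.0 + 20.0*I)
V² = (-1280 + 20*I)²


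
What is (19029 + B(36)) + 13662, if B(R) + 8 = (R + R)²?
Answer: 37867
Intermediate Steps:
B(R) = -8 + 4*R² (B(R) = -8 + (R + R)² = -8 + (2*R)² = -8 + 4*R²)
(19029 + B(36)) + 13662 = (19029 + (-8 + 4*36²)) + 13662 = (19029 + (-8 + 4*1296)) + 13662 = (19029 + (-8 + 5184)) + 13662 = (19029 + 5176) + 13662 = 24205 + 13662 = 37867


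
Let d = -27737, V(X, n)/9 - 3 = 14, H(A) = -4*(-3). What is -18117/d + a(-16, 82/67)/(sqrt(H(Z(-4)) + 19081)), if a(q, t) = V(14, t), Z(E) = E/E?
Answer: 18117/27737 + 153*sqrt(19093)/19093 ≈ 1.7604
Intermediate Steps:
Z(E) = 1
H(A) = 12
V(X, n) = 153 (V(X, n) = 27 + 9*14 = 27 + 126 = 153)
a(q, t) = 153
-18117/d + a(-16, 82/67)/(sqrt(H(Z(-4)) + 19081)) = -18117/(-27737) + 153/(sqrt(12 + 19081)) = -18117*(-1/27737) + 153/(sqrt(19093)) = 18117/27737 + 153*(sqrt(19093)/19093) = 18117/27737 + 153*sqrt(19093)/19093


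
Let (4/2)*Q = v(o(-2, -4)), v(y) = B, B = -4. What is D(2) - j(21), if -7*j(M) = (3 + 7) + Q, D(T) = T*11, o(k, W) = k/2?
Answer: 162/7 ≈ 23.143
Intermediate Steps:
o(k, W) = k/2 (o(k, W) = k*(½) = k/2)
v(y) = -4
D(T) = 11*T
Q = -2 (Q = (½)*(-4) = -2)
j(M) = -8/7 (j(M) = -((3 + 7) - 2)/7 = -(10 - 2)/7 = -⅐*8 = -8/7)
D(2) - j(21) = 11*2 - 1*(-8/7) = 22 + 8/7 = 162/7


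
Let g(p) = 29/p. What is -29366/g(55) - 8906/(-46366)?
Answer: -37443429653/672307 ≈ -55694.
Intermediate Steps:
-29366/g(55) - 8906/(-46366) = -29366/(29/55) - 8906/(-46366) = -29366/(29*(1/55)) - 8906*(-1/46366) = -29366/29/55 + 4453/23183 = -29366*55/29 + 4453/23183 = -1615130/29 + 4453/23183 = -37443429653/672307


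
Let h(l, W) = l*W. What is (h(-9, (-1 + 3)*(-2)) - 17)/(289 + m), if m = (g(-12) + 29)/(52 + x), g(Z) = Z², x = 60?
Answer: 2128/32541 ≈ 0.065394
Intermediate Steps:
h(l, W) = W*l
m = 173/112 (m = ((-12)² + 29)/(52 + 60) = (144 + 29)/112 = 173*(1/112) = 173/112 ≈ 1.5446)
(h(-9, (-1 + 3)*(-2)) - 17)/(289 + m) = (((-1 + 3)*(-2))*(-9) - 17)/(289 + 173/112) = ((2*(-2))*(-9) - 17)/(32541/112) = (-4*(-9) - 17)*(112/32541) = (36 - 17)*(112/32541) = 19*(112/32541) = 2128/32541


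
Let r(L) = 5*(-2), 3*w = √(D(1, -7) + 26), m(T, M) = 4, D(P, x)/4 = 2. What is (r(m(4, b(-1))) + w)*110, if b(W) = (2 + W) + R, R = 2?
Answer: -1100 + 110*√34/3 ≈ -886.20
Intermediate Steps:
D(P, x) = 8 (D(P, x) = 4*2 = 8)
b(W) = 4 + W (b(W) = (2 + W) + 2 = 4 + W)
w = √34/3 (w = √(8 + 26)/3 = √34/3 ≈ 1.9437)
r(L) = -10
(r(m(4, b(-1))) + w)*110 = (-10 + √34/3)*110 = -1100 + 110*√34/3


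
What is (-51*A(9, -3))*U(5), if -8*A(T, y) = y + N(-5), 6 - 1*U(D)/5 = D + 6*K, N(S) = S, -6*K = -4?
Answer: 765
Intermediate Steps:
K = 2/3 (K = -1/6*(-4) = 2/3 ≈ 0.66667)
U(D) = 10 - 5*D (U(D) = 30 - 5*(D + 6*(2/3)) = 30 - 5*(D + 4) = 30 - 5*(4 + D) = 30 + (-20 - 5*D) = 10 - 5*D)
A(T, y) = 5/8 - y/8 (A(T, y) = -(y - 5)/8 = -(-5 + y)/8 = 5/8 - y/8)
(-51*A(9, -3))*U(5) = (-51*(5/8 - 1/8*(-3)))*(10 - 5*5) = (-51*(5/8 + 3/8))*(10 - 25) = -51*1*(-15) = -51*(-15) = 765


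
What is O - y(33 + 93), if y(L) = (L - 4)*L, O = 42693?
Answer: 27321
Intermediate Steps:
y(L) = L*(-4 + L) (y(L) = (-4 + L)*L = L*(-4 + L))
O - y(33 + 93) = 42693 - (33 + 93)*(-4 + (33 + 93)) = 42693 - 126*(-4 + 126) = 42693 - 126*122 = 42693 - 1*15372 = 42693 - 15372 = 27321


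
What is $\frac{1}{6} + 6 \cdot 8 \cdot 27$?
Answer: $\frac{7777}{6} \approx 1296.2$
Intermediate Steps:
$\frac{1}{6} + 6 \cdot 8 \cdot 27 = \frac{1}{6} + 48 \cdot 27 = \frac{1}{6} + 1296 = \frac{7777}{6}$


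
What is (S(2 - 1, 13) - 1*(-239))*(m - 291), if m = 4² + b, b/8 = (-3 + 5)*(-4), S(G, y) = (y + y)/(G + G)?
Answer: -85428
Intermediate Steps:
S(G, y) = y/G (S(G, y) = (2*y)/((2*G)) = (2*y)*(1/(2*G)) = y/G)
b = -64 (b = 8*((-3 + 5)*(-4)) = 8*(2*(-4)) = 8*(-8) = -64)
m = -48 (m = 4² - 64 = 16 - 64 = -48)
(S(2 - 1, 13) - 1*(-239))*(m - 291) = (13/(2 - 1) - 1*(-239))*(-48 - 291) = (13/1 + 239)*(-339) = (13*1 + 239)*(-339) = (13 + 239)*(-339) = 252*(-339) = -85428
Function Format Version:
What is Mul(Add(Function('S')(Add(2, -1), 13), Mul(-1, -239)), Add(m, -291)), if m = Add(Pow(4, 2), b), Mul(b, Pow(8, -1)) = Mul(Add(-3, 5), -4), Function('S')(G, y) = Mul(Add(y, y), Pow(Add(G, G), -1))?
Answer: -85428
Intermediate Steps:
Function('S')(G, y) = Mul(y, Pow(G, -1)) (Function('S')(G, y) = Mul(Mul(2, y), Pow(Mul(2, G), -1)) = Mul(Mul(2, y), Mul(Rational(1, 2), Pow(G, -1))) = Mul(y, Pow(G, -1)))
b = -64 (b = Mul(8, Mul(Add(-3, 5), -4)) = Mul(8, Mul(2, -4)) = Mul(8, -8) = -64)
m = -48 (m = Add(Pow(4, 2), -64) = Add(16, -64) = -48)
Mul(Add(Function('S')(Add(2, -1), 13), Mul(-1, -239)), Add(m, -291)) = Mul(Add(Mul(13, Pow(Add(2, -1), -1)), Mul(-1, -239)), Add(-48, -291)) = Mul(Add(Mul(13, Pow(1, -1)), 239), -339) = Mul(Add(Mul(13, 1), 239), -339) = Mul(Add(13, 239), -339) = Mul(252, -339) = -85428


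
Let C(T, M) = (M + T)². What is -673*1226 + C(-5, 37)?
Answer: -824074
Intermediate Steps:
-673*1226 + C(-5, 37) = -673*1226 + (37 - 5)² = -825098 + 32² = -825098 + 1024 = -824074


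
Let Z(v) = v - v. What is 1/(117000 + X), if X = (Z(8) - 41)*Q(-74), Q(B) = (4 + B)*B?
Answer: -1/95380 ≈ -1.0484e-5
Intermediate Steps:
Z(v) = 0
Q(B) = B*(4 + B)
X = -212380 (X = (0 - 41)*(-74*(4 - 74)) = -(-3034)*(-70) = -41*5180 = -212380)
1/(117000 + X) = 1/(117000 - 212380) = 1/(-95380) = -1/95380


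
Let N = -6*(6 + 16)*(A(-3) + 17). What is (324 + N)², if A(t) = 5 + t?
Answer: 4769856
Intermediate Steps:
N = -2508 (N = -6*(6 + 16)*((5 - 3) + 17) = -132*(2 + 17) = -132*19 = -6*418 = -2508)
(324 + N)² = (324 - 2508)² = (-2184)² = 4769856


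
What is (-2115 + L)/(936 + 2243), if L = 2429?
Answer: 314/3179 ≈ 0.098773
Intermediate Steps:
(-2115 + L)/(936 + 2243) = (-2115 + 2429)/(936 + 2243) = 314/3179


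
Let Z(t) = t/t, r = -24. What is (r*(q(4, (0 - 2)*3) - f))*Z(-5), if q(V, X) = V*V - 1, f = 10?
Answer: -120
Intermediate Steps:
q(V, X) = -1 + V² (q(V, X) = V² - 1 = -1 + V²)
Z(t) = 1
(r*(q(4, (0 - 2)*3) - f))*Z(-5) = -24*((-1 + 4²) - 1*10)*1 = -24*((-1 + 16) - 10)*1 = -24*(15 - 10)*1 = -24*5*1 = -120*1 = -120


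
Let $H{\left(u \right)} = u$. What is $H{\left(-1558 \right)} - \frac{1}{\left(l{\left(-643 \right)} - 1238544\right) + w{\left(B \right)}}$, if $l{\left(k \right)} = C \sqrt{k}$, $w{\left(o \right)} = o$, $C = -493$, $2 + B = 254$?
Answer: $\frac{- 768094 \sqrt{643} + 1929258935 i}{- 1238292 i + 493 \sqrt{643}} \approx -1558.0 - 1.4901 \cdot 10^{-8} i$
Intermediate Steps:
$B = 252$ ($B = -2 + 254 = 252$)
$l{\left(k \right)} = - 493 \sqrt{k}$
$H{\left(-1558 \right)} - \frac{1}{\left(l{\left(-643 \right)} - 1238544\right) + w{\left(B \right)}} = -1558 - \frac{1}{\left(- 493 \sqrt{-643} - 1238544\right) + 252} = -1558 - \frac{1}{\left(- 493 i \sqrt{643} - 1238544\right) + 252} = -1558 - \frac{1}{\left(-1238544 - 493 i \sqrt{643}\right) + 252} = -1558 - \frac{1}{-1238292 - 493 i \sqrt{643}}$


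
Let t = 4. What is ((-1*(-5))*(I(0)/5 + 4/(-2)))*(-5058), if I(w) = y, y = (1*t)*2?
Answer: 10116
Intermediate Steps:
y = 8 (y = (1*4)*2 = 4*2 = 8)
I(w) = 8
((-1*(-5))*(I(0)/5 + 4/(-2)))*(-5058) = ((-1*(-5))*(8/5 + 4/(-2)))*(-5058) = (5*(8*(⅕) + 4*(-½)))*(-5058) = (5*(8/5 - 2))*(-5058) = (5*(-⅖))*(-5058) = -2*(-5058) = 10116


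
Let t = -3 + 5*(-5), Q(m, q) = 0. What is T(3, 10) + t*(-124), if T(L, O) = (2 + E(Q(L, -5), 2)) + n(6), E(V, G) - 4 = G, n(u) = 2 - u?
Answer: 3476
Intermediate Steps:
E(V, G) = 4 + G
T(L, O) = 4 (T(L, O) = (2 + (4 + 2)) + (2 - 1*6) = (2 + 6) + (2 - 6) = 8 - 4 = 4)
t = -28 (t = -3 - 25 = -28)
T(3, 10) + t*(-124) = 4 - 28*(-124) = 4 + 3472 = 3476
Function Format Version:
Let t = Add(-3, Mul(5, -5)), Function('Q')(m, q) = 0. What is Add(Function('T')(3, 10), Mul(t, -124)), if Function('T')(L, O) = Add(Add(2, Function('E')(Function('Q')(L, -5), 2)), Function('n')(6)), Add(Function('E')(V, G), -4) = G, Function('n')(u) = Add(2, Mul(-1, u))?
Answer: 3476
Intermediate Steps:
Function('E')(V, G) = Add(4, G)
Function('T')(L, O) = 4 (Function('T')(L, O) = Add(Add(2, Add(4, 2)), Add(2, Mul(-1, 6))) = Add(Add(2, 6), Add(2, -6)) = Add(8, -4) = 4)
t = -28 (t = Add(-3, -25) = -28)
Add(Function('T')(3, 10), Mul(t, -124)) = Add(4, Mul(-28, -124)) = Add(4, 3472) = 3476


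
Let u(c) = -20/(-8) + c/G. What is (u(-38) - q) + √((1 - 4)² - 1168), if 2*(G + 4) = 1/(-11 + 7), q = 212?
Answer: -13219/66 + I*√1159 ≈ -200.29 + 34.044*I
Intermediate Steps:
G = -33/8 (G = -4 + 1/(2*(-11 + 7)) = -4 + (½)/(-4) = -4 + (½)*(-¼) = -4 - ⅛ = -33/8 ≈ -4.1250)
u(c) = 5/2 - 8*c/33 (u(c) = -20/(-8) + c/(-33/8) = -20*(-⅛) + c*(-8/33) = 5/2 - 8*c/33)
(u(-38) - q) + √((1 - 4)² - 1168) = ((5/2 - 8/33*(-38)) - 1*212) + √((1 - 4)² - 1168) = ((5/2 + 304/33) - 212) + √((-3)² - 1168) = (773/66 - 212) + √(9 - 1168) = -13219/66 + √(-1159) = -13219/66 + I*√1159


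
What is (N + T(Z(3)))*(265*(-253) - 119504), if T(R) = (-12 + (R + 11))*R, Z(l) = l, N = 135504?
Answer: -25279254990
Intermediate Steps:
T(R) = R*(-1 + R) (T(R) = (-12 + (11 + R))*R = (-1 + R)*R = R*(-1 + R))
(N + T(Z(3)))*(265*(-253) - 119504) = (135504 + 3*(-1 + 3))*(265*(-253) - 119504) = (135504 + 3*2)*(-67045 - 119504) = (135504 + 6)*(-186549) = 135510*(-186549) = -25279254990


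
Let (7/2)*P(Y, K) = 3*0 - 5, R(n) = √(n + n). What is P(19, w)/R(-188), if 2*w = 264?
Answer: 5*I*√94/658 ≈ 0.073673*I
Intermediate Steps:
w = 132 (w = (½)*264 = 132)
R(n) = √2*√n (R(n) = √(2*n) = √2*√n)
P(Y, K) = -10/7 (P(Y, K) = 2*(3*0 - 5)/7 = 2*(0 - 5)/7 = (2/7)*(-5) = -10/7)
P(19, w)/R(-188) = -10*(-I*√94/188)/7 = -(-5)*I*√94/658 = 5*I*√94/658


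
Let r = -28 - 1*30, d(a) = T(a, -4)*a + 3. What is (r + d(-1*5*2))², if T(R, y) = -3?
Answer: 625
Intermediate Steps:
d(a) = 3 - 3*a (d(a) = -3*a + 3 = 3 - 3*a)
r = -58 (r = -28 - 30 = -58)
(r + d(-1*5*2))² = (-58 + (3 - 3*(-1*5)*2))² = (-58 + (3 - (-15)*2))² = (-58 + (3 - 3*(-10)))² = (-58 + (3 + 30))² = (-58 + 33)² = (-25)² = 625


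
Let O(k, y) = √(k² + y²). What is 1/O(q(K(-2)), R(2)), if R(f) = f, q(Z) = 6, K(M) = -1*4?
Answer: √10/20 ≈ 0.15811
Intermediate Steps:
K(M) = -4
1/O(q(K(-2)), R(2)) = 1/(√(6² + 2²)) = 1/(√(36 + 4)) = 1/(√40) = 1/(2*√10) = √10/20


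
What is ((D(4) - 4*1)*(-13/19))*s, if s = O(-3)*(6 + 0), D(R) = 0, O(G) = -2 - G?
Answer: 312/19 ≈ 16.421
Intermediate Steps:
s = 6 (s = (-2 - 1*(-3))*(6 + 0) = (-2 + 3)*6 = 1*6 = 6)
((D(4) - 4*1)*(-13/19))*s = ((0 - 4*1)*(-13/19))*6 = ((0 - 4)*(-13*1/19))*6 = -4*(-13/19)*6 = (52/19)*6 = 312/19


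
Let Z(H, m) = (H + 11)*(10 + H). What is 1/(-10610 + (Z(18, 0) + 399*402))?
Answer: 1/150600 ≈ 6.6401e-6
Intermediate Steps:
Z(H, m) = (10 + H)*(11 + H) (Z(H, m) = (11 + H)*(10 + H) = (10 + H)*(11 + H))
1/(-10610 + (Z(18, 0) + 399*402)) = 1/(-10610 + ((110 + 18² + 21*18) + 399*402)) = 1/(-10610 + ((110 + 324 + 378) + 160398)) = 1/(-10610 + (812 + 160398)) = 1/(-10610 + 161210) = 1/150600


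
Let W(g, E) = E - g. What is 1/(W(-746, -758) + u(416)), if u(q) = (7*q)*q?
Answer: 1/1211380 ≈ 8.2550e-7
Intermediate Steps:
u(q) = 7*q²
1/(W(-746, -758) + u(416)) = 1/((-758 - 1*(-746)) + 7*416²) = 1/((-758 + 746) + 7*173056) = 1/(-12 + 1211392) = 1/1211380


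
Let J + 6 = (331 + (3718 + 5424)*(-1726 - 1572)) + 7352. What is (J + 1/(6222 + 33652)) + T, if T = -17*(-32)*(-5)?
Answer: -1202016044765/39874 ≈ -3.0145e+7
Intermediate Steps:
J = -30142639 (J = -6 + ((331 + (3718 + 5424)*(-1726 - 1572)) + 7352) = -6 + ((331 + 9142*(-3298)) + 7352) = -6 + ((331 - 30150316) + 7352) = -6 + (-30149985 + 7352) = -6 - 30142633 = -30142639)
T = -2720 (T = 544*(-5) = -2720)
(J + 1/(6222 + 33652)) + T = (-30142639 + 1/(6222 + 33652)) - 2720 = (-30142639 + 1/39874) - 2720 = -1201907587485/39874 - 2720 = -1202016044765/39874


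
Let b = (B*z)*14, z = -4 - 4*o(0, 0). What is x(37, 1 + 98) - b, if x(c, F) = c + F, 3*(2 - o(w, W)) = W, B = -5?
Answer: -704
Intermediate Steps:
o(w, W) = 2 - W/3
z = -12 (z = -4 - 4*(2 - ⅓*0) = -4 - 4*(2 + 0) = -4 - 4*2 = -4 - 8 = -12)
x(c, F) = F + c
b = 840 (b = -5*(-12)*14 = 60*14 = 840)
x(37, 1 + 98) - b = ((1 + 98) + 37) - 1*840 = (99 + 37) - 840 = 136 - 840 = -704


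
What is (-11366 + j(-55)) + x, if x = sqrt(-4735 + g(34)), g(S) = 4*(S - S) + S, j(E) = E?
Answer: -11421 + I*sqrt(4701) ≈ -11421.0 + 68.564*I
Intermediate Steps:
g(S) = S (g(S) = 4*0 + S = 0 + S = S)
x = I*sqrt(4701) (x = sqrt(-4735 + 34) = sqrt(-4701) = I*sqrt(4701) ≈ 68.564*I)
(-11366 + j(-55)) + x = (-11366 - 55) + I*sqrt(4701) = -11421 + I*sqrt(4701)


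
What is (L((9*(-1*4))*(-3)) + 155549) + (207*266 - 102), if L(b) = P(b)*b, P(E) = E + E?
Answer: 233837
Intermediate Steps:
P(E) = 2*E
L(b) = 2*b² (L(b) = (2*b)*b = 2*b²)
(L((9*(-1*4))*(-3)) + 155549) + (207*266 - 102) = (2*((9*(-1*4))*(-3))² + 155549) + (207*266 - 102) = (2*((9*(-4))*(-3))² + 155549) + (55062 - 102) = (2*(-36*(-3))² + 155549) + 54960 = (2*108² + 155549) + 54960 = (2*11664 + 155549) + 54960 = (23328 + 155549) + 54960 = 178877 + 54960 = 233837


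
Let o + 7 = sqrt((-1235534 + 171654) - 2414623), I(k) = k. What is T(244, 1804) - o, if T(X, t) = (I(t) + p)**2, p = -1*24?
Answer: 3168407 - I*sqrt(3478503) ≈ 3.1684e+6 - 1865.1*I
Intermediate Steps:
p = -24
o = -7 + I*sqrt(3478503) (o = -7 + sqrt((-1235534 + 171654) - 2414623) = -7 + sqrt(-1063880 - 2414623) = -7 + sqrt(-3478503) = -7 + I*sqrt(3478503) ≈ -7.0 + 1865.1*I)
T(X, t) = (-24 + t)**2 (T(X, t) = (t - 24)**2 = (-24 + t)**2)
T(244, 1804) - o = (-24 + 1804)**2 - (-7 + I*sqrt(3478503)) = 1780**2 + (7 - I*sqrt(3478503)) = 3168400 + (7 - I*sqrt(3478503)) = 3168407 - I*sqrt(3478503)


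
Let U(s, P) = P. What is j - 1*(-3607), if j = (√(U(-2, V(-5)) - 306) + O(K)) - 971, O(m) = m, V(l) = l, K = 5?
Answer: 2641 + I*√311 ≈ 2641.0 + 17.635*I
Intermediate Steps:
j = -966 + I*√311 (j = (√(-5 - 306) + 5) - 971 = (√(-311) + 5) - 971 = (I*√311 + 5) - 971 = (5 + I*√311) - 971 = -966 + I*√311 ≈ -966.0 + 17.635*I)
j - 1*(-3607) = (-966 + I*√311) - 1*(-3607) = (-966 + I*√311) + 3607 = 2641 + I*√311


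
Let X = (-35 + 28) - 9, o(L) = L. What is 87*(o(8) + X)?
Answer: -696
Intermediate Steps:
X = -16 (X = -7 - 9 = -16)
87*(o(8) + X) = 87*(8 - 16) = 87*(-8) = -696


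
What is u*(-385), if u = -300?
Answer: 115500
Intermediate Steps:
u*(-385) = -300*(-385) = 115500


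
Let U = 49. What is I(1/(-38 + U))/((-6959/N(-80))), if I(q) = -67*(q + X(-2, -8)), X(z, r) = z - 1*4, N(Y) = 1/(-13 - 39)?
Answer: 335/306196 ≈ 0.0010941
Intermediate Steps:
N(Y) = -1/52 (N(Y) = 1/(-52) = -1/52)
X(z, r) = -4 + z (X(z, r) = z - 4 = -4 + z)
I(q) = 402 - 67*q (I(q) = -67*(q + (-4 - 2)) = -67*(q - 6) = -67*(-6 + q) = 402 - 67*q)
I(1/(-38 + U))/((-6959/N(-80))) = (402 - 67/(-38 + 49))/((-6959/(-1/52))) = (402 - 67/11)/((-6959*(-52))) = (402 - 67*1/11)/361868 = (402 - 67/11)*(1/361868) = (4355/11)*(1/361868) = 335/306196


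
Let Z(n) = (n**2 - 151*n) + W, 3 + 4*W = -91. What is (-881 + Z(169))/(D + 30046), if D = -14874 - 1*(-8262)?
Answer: 4275/46868 ≈ 0.091214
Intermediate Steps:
W = -47/2 (W = -3/4 + (1/4)*(-91) = -3/4 - 91/4 = -47/2 ≈ -23.500)
Z(n) = -47/2 + n**2 - 151*n (Z(n) = (n**2 - 151*n) - 47/2 = -47/2 + n**2 - 151*n)
D = -6612 (D = -14874 + 8262 = -6612)
(-881 + Z(169))/(D + 30046) = (-881 + (-47/2 + 169**2 - 151*169))/(-6612 + 30046) = (-881 + (-47/2 + 28561 - 25519))/23434 = (-881 + 6037/2)*(1/23434) = (4275/2)*(1/23434) = 4275/46868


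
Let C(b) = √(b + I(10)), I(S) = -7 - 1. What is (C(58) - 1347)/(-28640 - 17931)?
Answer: 1347/46571 - 5*√2/46571 ≈ 0.028772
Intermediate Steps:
I(S) = -8
C(b) = √(-8 + b) (C(b) = √(b - 8) = √(-8 + b))
(C(58) - 1347)/(-28640 - 17931) = (√(-8 + 58) - 1347)/(-28640 - 17931) = (√50 - 1347)/(-46571) = (5*√2 - 1347)*(-1/46571) = (-1347 + 5*√2)*(-1/46571) = 1347/46571 - 5*√2/46571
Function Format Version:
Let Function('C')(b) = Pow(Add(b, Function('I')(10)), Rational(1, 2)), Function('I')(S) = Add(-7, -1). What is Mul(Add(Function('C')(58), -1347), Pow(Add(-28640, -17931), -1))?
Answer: Add(Rational(1347, 46571), Mul(Rational(-5, 46571), Pow(2, Rational(1, 2)))) ≈ 0.028772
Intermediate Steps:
Function('I')(S) = -8
Function('C')(b) = Pow(Add(-8, b), Rational(1, 2)) (Function('C')(b) = Pow(Add(b, -8), Rational(1, 2)) = Pow(Add(-8, b), Rational(1, 2)))
Mul(Add(Function('C')(58), -1347), Pow(Add(-28640, -17931), -1)) = Mul(Add(Pow(Add(-8, 58), Rational(1, 2)), -1347), Pow(Add(-28640, -17931), -1)) = Mul(Add(Pow(50, Rational(1, 2)), -1347), Pow(-46571, -1)) = Mul(Add(Mul(5, Pow(2, Rational(1, 2))), -1347), Rational(-1, 46571)) = Mul(Add(-1347, Mul(5, Pow(2, Rational(1, 2)))), Rational(-1, 46571)) = Add(Rational(1347, 46571), Mul(Rational(-5, 46571), Pow(2, Rational(1, 2))))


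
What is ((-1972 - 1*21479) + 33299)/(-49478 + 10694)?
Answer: -1231/4848 ≈ -0.25392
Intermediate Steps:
((-1972 - 1*21479) + 33299)/(-49478 + 10694) = ((-1972 - 21479) + 33299)/(-38784) = (-23451 + 33299)*(-1/38784) = 9848*(-1/38784) = -1231/4848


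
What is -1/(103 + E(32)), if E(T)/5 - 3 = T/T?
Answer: -1/123 ≈ -0.0081301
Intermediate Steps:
E(T) = 20 (E(T) = 15 + 5*(T/T) = 15 + 5*1 = 15 + 5 = 20)
-1/(103 + E(32)) = -1/(103 + 20) = -1/123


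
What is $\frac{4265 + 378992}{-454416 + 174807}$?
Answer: $- \frac{383257}{279609} \approx -1.3707$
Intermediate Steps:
$\frac{4265 + 378992}{-454416 + 174807} = \frac{383257}{-279609} = 383257 \left(- \frac{1}{279609}\right) = - \frac{383257}{279609}$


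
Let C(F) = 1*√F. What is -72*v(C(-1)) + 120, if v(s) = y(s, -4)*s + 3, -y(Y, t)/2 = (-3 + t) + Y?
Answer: -240 - 1008*I ≈ -240.0 - 1008.0*I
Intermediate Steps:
C(F) = √F
y(Y, t) = 6 - 2*Y - 2*t (y(Y, t) = -2*((-3 + t) + Y) = -2*(-3 + Y + t) = 6 - 2*Y - 2*t)
v(s) = 3 + s*(14 - 2*s) (v(s) = (6 - 2*s - 2*(-4))*s + 3 = (6 - 2*s + 8)*s + 3 = (14 - 2*s)*s + 3 = s*(14 - 2*s) + 3 = 3 + s*(14 - 2*s))
-72*v(C(-1)) + 120 = -72*(3 - 2*√(-1)*(-7 + √(-1))) + 120 = -72*(3 - 2*I*(-7 + I)) + 120 = (-216 + 144*I*(-7 + I)) + 120 = -96 + 144*I*(-7 + I)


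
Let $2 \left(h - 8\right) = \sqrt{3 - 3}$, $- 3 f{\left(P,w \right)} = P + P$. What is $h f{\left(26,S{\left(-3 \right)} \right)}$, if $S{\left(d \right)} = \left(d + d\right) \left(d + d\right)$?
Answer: $- \frac{416}{3} \approx -138.67$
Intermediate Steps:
$S{\left(d \right)} = 4 d^{2}$ ($S{\left(d \right)} = 2 d 2 d = 4 d^{2}$)
$f{\left(P,w \right)} = - \frac{2 P}{3}$ ($f{\left(P,w \right)} = - \frac{P + P}{3} = - \frac{2 P}{3}$)
$h = 8$ ($h = 8 + \frac{\sqrt{3 - 3}}{2} = 8 + \frac{\sqrt{0}}{2} = 8 + \frac{1}{2} \cdot 0 = 8 + 0 = 8$)
$h f{\left(26,S{\left(-3 \right)} \right)} = 8 \left(\left(- \frac{2}{3}\right) 26\right) = 8 \left(- \frac{52}{3}\right) = - \frac{416}{3}$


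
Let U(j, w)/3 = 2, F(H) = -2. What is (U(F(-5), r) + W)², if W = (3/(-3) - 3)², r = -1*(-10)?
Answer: 484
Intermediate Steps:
r = 10
U(j, w) = 6 (U(j, w) = 3*2 = 6)
W = 16 (W = (3*(-⅓) - 3)² = (-1 - 3)² = (-4)² = 16)
(U(F(-5), r) + W)² = (6 + 16)² = 22² = 484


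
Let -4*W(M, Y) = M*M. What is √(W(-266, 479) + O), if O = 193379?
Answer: √175690 ≈ 419.15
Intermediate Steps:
W(M, Y) = -M²/4 (W(M, Y) = -M*M/4 = -M²/4)
√(W(-266, 479) + O) = √(-¼*(-266)² + 193379) = √(-¼*70756 + 193379) = √(-17689 + 193379) = √175690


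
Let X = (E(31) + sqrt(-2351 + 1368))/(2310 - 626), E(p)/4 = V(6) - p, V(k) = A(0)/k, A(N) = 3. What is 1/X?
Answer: -205448/15867 - 1684*I*sqrt(983)/15867 ≈ -12.948 - 3.3275*I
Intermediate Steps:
V(k) = 3/k
E(p) = 2 - 4*p (E(p) = 4*(3/6 - p) = 4*(3*(1/6) - p) = 4*(1/2 - p) = 2 - 4*p)
X = -61/842 + I*sqrt(983)/1684 (X = ((2 - 4*31) + sqrt(-2351 + 1368))/(2310 - 626) = ((2 - 124) + sqrt(-983))/1684 = (-122 + I*sqrt(983))*(1/1684) = -61/842 + I*sqrt(983)/1684 ≈ -0.072447 + 0.018618*I)
1/X = 1/(-61/842 + I*sqrt(983)/1684)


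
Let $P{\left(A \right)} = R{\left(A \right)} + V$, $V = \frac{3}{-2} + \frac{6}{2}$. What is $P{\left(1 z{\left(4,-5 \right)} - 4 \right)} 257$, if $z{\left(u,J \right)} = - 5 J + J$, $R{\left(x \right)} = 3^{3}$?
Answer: $\frac{14649}{2} \approx 7324.5$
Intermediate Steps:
$R{\left(x \right)} = 27$
$z{\left(u,J \right)} = - 4 J$
$V = \frac{3}{2}$ ($V = 3 \left(- \frac{1}{2}\right) + 6 \cdot \frac{1}{2} = - \frac{3}{2} + 3 = \frac{3}{2} \approx 1.5$)
$P{\left(A \right)} = \frac{57}{2}$ ($P{\left(A \right)} = 27 + \frac{3}{2} = \frac{57}{2}$)
$P{\left(1 z{\left(4,-5 \right)} - 4 \right)} 257 = \frac{57}{2} \cdot 257 = \frac{14649}{2}$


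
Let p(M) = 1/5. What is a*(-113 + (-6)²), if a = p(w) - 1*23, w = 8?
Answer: 8778/5 ≈ 1755.6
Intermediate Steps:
p(M) = ⅕
a = -114/5 (a = ⅕ - 1*23 = ⅕ - 23 = -114/5 ≈ -22.800)
a*(-113 + (-6)²) = -114*(-113 + (-6)²)/5 = -114*(-113 + 36)/5 = -114/5*(-77) = 8778/5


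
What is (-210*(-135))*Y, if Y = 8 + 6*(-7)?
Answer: -963900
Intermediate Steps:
Y = -34 (Y = 8 - 42 = -34)
(-210*(-135))*Y = -210*(-135)*(-34) = 28350*(-34) = -963900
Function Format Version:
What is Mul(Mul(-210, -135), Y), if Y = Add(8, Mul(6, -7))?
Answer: -963900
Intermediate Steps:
Y = -34 (Y = Add(8, -42) = -34)
Mul(Mul(-210, -135), Y) = Mul(Mul(-210, -135), -34) = Mul(28350, -34) = -963900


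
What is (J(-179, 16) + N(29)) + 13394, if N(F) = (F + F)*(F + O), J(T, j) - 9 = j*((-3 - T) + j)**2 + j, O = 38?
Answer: 607129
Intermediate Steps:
J(T, j) = 9 + j + j*(-3 + j - T)**2 (J(T, j) = 9 + (j*((-3 - T) + j)**2 + j) = 9 + (j*(-3 + j - T)**2 + j) = 9 + (j + j*(-3 + j - T)**2) = 9 + j + j*(-3 + j - T)**2)
N(F) = 2*F*(38 + F) (N(F) = (F + F)*(F + 38) = (2*F)*(38 + F) = 2*F*(38 + F))
(J(-179, 16) + N(29)) + 13394 = ((9 + 16 + 16*(3 - 179 - 1*16)**2) + 2*29*(38 + 29)) + 13394 = ((9 + 16 + 16*(3 - 179 - 16)**2) + 2*29*67) + 13394 = ((9 + 16 + 16*(-192)**2) + 3886) + 13394 = ((9 + 16 + 16*36864) + 3886) + 13394 = ((9 + 16 + 589824) + 3886) + 13394 = (589849 + 3886) + 13394 = 593735 + 13394 = 607129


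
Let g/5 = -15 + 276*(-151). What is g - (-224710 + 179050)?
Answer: -162795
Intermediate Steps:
g = -208455 (g = 5*(-15 + 276*(-151)) = 5*(-15 - 41676) = 5*(-41691) = -208455)
g - (-224710 + 179050) = -208455 - (-224710 + 179050) = -208455 - 1*(-45660) = -208455 + 45660 = -162795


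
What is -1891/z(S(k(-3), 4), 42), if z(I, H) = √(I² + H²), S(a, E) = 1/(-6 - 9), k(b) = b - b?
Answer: -28365*√396901/396901 ≈ -45.024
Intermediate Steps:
k(b) = 0
S(a, E) = -1/15 (S(a, E) = 1/(-15) = -1/15)
z(I, H) = √(H² + I²)
-1891/z(S(k(-3), 4), 42) = -1891/√(42² + (-1/15)²) = -1891/√(1764 + 1/225) = -1891*15*√396901/396901 = -28365*√396901/396901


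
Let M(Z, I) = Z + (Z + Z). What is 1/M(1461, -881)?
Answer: 1/4383 ≈ 0.00022815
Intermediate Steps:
M(Z, I) = 3*Z (M(Z, I) = Z + 2*Z = 3*Z)
1/M(1461, -881) = 1/(3*1461) = 1/4383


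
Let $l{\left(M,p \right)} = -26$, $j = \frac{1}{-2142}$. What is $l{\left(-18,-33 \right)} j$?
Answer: $\frac{13}{1071} \approx 0.012138$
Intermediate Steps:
$j = - \frac{1}{2142} \approx -0.00046685$
$l{\left(-18,-33 \right)} j = \left(-26\right) \left(- \frac{1}{2142}\right) = \frac{13}{1071}$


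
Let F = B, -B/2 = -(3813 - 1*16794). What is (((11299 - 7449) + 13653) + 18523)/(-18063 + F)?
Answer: -36026/44025 ≈ -0.81831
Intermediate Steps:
B = -25962 (B = -(-2)*(3813 - 1*16794) = -(-2)*(3813 - 16794) = -(-2)*(-12981) = -2*12981 = -25962)
F = -25962
(((11299 - 7449) + 13653) + 18523)/(-18063 + F) = (((11299 - 7449) + 13653) + 18523)/(-18063 - 25962) = ((3850 + 13653) + 18523)/(-44025) = (17503 + 18523)*(-1/44025) = 36026*(-1/44025) = -36026/44025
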